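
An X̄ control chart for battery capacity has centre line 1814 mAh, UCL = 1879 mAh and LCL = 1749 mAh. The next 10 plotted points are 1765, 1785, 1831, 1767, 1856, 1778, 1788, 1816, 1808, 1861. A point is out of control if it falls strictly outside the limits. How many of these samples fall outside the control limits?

All 10 points lie within [1749, 1879].

0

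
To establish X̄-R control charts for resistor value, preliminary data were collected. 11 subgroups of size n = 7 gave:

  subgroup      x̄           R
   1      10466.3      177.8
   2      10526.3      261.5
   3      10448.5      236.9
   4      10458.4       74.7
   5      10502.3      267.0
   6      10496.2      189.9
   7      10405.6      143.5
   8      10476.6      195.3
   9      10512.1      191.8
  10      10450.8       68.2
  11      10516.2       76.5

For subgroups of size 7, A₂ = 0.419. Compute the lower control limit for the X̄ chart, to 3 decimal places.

X̄̄ = (10466.3 + 10526.3 + 10448.5 + 10458.4 + 10502.3 + 10496.2 + 10405.6 + 10476.6 + 10512.1 + 10450.8 + 10516.2) / 11 = 115259.3000 / 11 = 10478.1182
R̄ = (177.8 + 261.5 + 236.9 + 74.7 + 267.0 + 189.9 + 143.5 + 195.3 + 191.8 + 68.2 + 76.5) / 11 = 1883.1000 / 11 = 171.1909
LCL = X̄̄ − A₂·R̄ = 10478.1182 − 0.419 × 171.1909 = 10406.3892

10406.389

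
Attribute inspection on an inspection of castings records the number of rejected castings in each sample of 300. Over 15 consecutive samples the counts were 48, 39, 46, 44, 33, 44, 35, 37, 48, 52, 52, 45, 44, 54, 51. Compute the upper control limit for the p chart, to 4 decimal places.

0.2111

p̄ = Σdᵢ / (k·n) = 672 / (15 × 300) = 0.14933
UCL = p̄ + 3·√(p̄(1−p̄)/n) = 0.14933 + 3 × √(0.14933×0.85067/300) = 0.14933 + 3 × 0.02058 = 0.21107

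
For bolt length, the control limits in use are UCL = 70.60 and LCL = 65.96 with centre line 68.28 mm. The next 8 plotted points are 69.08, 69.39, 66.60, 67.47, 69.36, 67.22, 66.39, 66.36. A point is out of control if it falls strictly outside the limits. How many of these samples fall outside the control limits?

All 8 points lie within [65.96, 70.60].

0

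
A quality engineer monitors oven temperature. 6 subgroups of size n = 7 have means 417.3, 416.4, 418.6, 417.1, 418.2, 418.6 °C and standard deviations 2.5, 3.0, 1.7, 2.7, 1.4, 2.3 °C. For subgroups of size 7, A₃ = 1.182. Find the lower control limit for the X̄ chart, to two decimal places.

415.02

X̄̄ = (417.3 + 416.4 + 418.6 + 417.1 + 418.2 + 418.6) / 6 = 417.7000
s̄ = (2.5 + 3.0 + 1.7 + 2.7 + 1.4 + 2.3) / 6 = 2.2667
LCL = X̄̄ − A₃·s̄ = 417.7000 − 1.182 × 2.2667 = 415.0208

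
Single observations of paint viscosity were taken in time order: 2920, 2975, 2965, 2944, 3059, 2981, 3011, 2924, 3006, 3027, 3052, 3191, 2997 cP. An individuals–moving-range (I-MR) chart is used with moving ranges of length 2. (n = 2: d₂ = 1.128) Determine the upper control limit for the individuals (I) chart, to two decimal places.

X̄ = (2920 + 2975 + 2965 + 2944 + 3059 + 2981 + 3011 + 2924 + 3006 + 3027 + 3052 + 3191 + 2997) / 13 = 3004.0000
Moving ranges: 55, 10, 21, 115, 78, 30, 87, 82, 21, 25, 139, 194; M̄R̄ = 857.0000 / 12 = 71.4167
UCL = X̄ + 3·M̄R̄/d₂ = 3004.0000 + 3 × 71.4167 / 1.128 = 3193.9379

3193.94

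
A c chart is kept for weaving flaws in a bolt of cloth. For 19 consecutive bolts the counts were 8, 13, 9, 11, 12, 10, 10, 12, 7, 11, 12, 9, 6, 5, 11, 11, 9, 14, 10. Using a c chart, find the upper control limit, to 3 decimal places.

c̄ = (8 + 13 + 9 + 11 + 12 + 10 + 10 + 12 + 7 + 11 + 12 + 9 + 6 + 5 + 11 + 11 + 9 + 14 + 10) / 19 = 190 / 19 = 10.0000
UCL = c̄ + 3√c̄ = 10.0000 + 3 × √10.0000 = 10.0000 + 3 × 3.1623 = 19.4868

19.487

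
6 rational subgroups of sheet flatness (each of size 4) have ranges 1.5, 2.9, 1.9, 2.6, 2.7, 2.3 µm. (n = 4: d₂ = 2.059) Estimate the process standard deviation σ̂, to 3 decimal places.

R̄ = (1.5 + 2.9 + 1.9 + 2.6 + 2.7 + 2.3) / 6 = 2.3167
σ̂ = R̄ / d₂ = 2.3167 / 2.059 = 1.1251

1.125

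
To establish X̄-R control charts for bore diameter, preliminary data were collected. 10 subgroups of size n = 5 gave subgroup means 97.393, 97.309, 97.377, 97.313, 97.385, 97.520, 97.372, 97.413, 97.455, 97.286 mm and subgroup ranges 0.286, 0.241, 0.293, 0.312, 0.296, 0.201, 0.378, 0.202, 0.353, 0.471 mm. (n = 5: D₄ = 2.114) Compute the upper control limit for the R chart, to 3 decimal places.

0.641

R̄ = (0.286 + 0.241 + 0.293 + 0.312 + 0.296 + 0.201 + 0.378 + 0.202 + 0.353 + 0.471) / 10 = 3.0330 / 10 = 0.3033
UCL_R = D₄·R̄ = 2.114 × 0.3033 = 0.6412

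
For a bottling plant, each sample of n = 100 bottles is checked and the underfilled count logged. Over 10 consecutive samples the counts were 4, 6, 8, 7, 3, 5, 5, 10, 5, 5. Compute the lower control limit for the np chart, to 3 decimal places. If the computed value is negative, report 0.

0.000

p̄ = Σdᵢ / (k·n) = 58 / (10 × 100) = 0.05800
LCL = np̄ − 3·√(np̄(1−p̄)) = 5.8000 − 3 × 2.3374 = -1.2123 → 0 (negative, so LCL = 0)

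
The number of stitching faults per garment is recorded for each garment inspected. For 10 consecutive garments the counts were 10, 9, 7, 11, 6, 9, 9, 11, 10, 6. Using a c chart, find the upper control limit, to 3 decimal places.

17.699

c̄ = (10 + 9 + 7 + 11 + 6 + 9 + 9 + 11 + 10 + 6) / 10 = 88 / 10 = 8.8000
UCL = c̄ + 3√c̄ = 8.8000 + 3 × √8.8000 = 8.8000 + 3 × 2.9665 = 17.6994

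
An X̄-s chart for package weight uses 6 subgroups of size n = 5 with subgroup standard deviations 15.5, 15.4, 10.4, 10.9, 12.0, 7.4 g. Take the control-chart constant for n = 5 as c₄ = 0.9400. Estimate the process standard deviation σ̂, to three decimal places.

s̄ = (15.5 + 15.4 + 10.4 + 10.9 + 12.0 + 7.4) / 6 = 11.9333
σ̂ = s̄ / c₄ = 11.9333 / 0.9400 = 12.6950

12.695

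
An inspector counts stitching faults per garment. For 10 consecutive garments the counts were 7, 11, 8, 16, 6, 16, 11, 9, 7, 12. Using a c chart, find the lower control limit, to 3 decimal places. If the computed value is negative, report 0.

0.672

c̄ = (7 + 11 + 8 + 16 + 6 + 16 + 11 + 9 + 7 + 12) / 10 = 103 / 10 = 10.3000
LCL = c̄ − 3√c̄ = 10.3000 − 3 × 3.2094 = 0.6719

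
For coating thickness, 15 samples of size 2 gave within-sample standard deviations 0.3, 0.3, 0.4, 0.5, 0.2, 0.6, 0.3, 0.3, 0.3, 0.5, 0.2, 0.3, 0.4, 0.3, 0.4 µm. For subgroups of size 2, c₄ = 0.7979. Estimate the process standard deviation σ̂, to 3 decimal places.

0.443

s̄ = (0.3 + 0.3 + 0.4 + 0.5 + 0.2 + 0.6 + 0.3 + 0.3 + 0.3 + 0.5 + 0.2 + 0.3 + 0.4 + 0.3 + 0.4) / 15 = 0.3533
σ̂ = s̄ / c₄ = 0.3533 / 0.7979 = 0.4428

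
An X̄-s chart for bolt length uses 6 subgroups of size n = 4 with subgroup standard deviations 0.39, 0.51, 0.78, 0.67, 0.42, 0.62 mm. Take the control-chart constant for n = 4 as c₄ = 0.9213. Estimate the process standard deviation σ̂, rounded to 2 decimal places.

s̄ = (0.39 + 0.51 + 0.78 + 0.67 + 0.42 + 0.62) / 6 = 0.5650
σ̂ = s̄ / c₄ = 0.5650 / 0.9213 = 0.6133

0.61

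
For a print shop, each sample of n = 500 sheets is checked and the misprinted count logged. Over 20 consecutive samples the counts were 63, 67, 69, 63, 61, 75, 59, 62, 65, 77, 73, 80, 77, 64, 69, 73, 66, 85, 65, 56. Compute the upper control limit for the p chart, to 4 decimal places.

0.1830

p̄ = Σdᵢ / (k·n) = 1369 / (20 × 500) = 0.13690
UCL = p̄ + 3·√(p̄(1−p̄)/n) = 0.13690 + 3 × √(0.13690×0.86310/500) = 0.13690 + 3 × 0.01537 = 0.18302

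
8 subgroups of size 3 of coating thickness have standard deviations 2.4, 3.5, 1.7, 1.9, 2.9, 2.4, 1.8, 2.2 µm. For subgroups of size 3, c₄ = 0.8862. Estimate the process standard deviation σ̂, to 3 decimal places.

2.652

s̄ = (2.4 + 3.5 + 1.7 + 1.9 + 2.9 + 2.4 + 1.8 + 2.2) / 8 = 2.3500
σ̂ = s̄ / c₄ = 2.3500 / 0.8862 = 2.6518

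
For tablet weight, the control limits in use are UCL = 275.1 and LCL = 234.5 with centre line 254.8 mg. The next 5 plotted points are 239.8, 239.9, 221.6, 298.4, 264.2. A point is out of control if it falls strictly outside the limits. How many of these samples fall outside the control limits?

2

Compare each point to [234.5, 275.1]: sample 3 = 221.6 < LCL; sample 4 = 298.4 > UCL.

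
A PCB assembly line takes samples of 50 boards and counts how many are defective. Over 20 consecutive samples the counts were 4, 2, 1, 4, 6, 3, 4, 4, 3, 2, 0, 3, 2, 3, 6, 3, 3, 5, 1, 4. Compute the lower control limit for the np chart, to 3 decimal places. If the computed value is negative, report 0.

0.000

p̄ = Σdᵢ / (k·n) = 63 / (20 × 50) = 0.06300
LCL = np̄ − 3·√(np̄(1−p̄)) = 3.1500 − 3 × 1.7180 = -2.0040 → 0 (negative, so LCL = 0)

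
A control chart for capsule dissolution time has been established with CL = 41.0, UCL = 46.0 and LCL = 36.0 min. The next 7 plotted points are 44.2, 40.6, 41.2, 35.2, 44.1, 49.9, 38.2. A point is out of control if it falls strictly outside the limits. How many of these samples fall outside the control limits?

Compare each point to [36.0, 46.0]: sample 4 = 35.2 < LCL; sample 6 = 49.9 > UCL.

2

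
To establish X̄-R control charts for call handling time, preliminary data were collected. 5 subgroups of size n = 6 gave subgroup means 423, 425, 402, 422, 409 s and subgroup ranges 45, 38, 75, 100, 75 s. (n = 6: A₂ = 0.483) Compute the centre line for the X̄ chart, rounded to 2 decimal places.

X̄̄ = (423 + 425 + 402 + 422 + 409) / 5 = 2081.0000 / 5 = 416.2000
CL = X̄̄ = 416.2000

416.20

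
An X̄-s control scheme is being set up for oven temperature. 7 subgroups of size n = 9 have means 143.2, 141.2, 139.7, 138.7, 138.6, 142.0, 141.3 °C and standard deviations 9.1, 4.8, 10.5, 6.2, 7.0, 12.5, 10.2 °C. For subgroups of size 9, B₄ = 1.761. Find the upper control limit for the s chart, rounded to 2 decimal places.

s̄ = (9.1 + 4.8 + 10.5 + 6.2 + 7.0 + 12.5 + 10.2) / 7 = 8.6143
UCL_s = B₄·s̄ = 1.761 × 8.6143 = 15.1698

15.17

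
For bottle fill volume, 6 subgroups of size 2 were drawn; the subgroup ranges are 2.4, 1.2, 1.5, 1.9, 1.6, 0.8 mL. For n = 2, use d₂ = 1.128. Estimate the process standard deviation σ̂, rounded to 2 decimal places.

R̄ = (2.4 + 1.2 + 1.5 + 1.9 + 1.6 + 0.8) / 6 = 1.5667
σ̂ = R̄ / d₂ = 1.5667 / 1.128 = 1.3889

1.39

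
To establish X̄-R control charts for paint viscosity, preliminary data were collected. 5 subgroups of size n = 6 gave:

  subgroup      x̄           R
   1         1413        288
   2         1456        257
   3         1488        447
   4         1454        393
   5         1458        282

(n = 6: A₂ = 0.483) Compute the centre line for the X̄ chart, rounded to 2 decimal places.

1453.80

X̄̄ = (1413 + 1456 + 1488 + 1454 + 1458) / 5 = 7269.0000 / 5 = 1453.8000
CL = X̄̄ = 1453.8000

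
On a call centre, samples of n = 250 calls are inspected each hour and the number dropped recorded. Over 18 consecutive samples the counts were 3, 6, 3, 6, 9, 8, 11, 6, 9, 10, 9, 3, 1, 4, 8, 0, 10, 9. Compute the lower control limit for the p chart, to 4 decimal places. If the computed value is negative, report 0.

0.0000

p̄ = Σdᵢ / (k·n) = 115 / (18 × 250) = 0.02556
LCL = p̄ − 3·√(p̄(1−p̄)/n) = 0.02556 − 3 × 0.00998 = -0.00439 → 0 (negative, so LCL = 0)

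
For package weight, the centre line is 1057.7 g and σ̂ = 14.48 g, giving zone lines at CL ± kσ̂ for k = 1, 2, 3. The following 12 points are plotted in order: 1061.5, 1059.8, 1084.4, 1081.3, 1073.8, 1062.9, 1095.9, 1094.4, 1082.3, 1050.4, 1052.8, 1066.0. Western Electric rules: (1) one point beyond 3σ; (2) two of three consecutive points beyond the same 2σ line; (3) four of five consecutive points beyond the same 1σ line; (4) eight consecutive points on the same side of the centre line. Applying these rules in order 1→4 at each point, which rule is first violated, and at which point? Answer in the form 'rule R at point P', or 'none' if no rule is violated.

Zone of each point (C = within 1σ̂, B = 1σ̂–2σ̂, A = 2σ̂–3σ̂, * = beyond 3σ̂; sign = side of CL): 1:+C, 2:+C, 3:+B, 4:+B, 5:+B, 6:+C, 7:+A, 8:+A, 9:+B, 10:-C, 11:-C, 12:+C
Rule 3 (four of five consecutive points beyond the same 1σ limit) is satisfied at point 7.

rule 3 at point 7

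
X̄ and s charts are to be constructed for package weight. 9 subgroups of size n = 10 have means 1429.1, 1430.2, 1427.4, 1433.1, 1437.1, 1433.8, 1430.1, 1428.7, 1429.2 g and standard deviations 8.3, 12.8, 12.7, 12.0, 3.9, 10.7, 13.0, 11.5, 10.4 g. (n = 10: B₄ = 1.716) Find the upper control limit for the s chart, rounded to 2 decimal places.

18.17

s̄ = (8.3 + 12.8 + 12.7 + 12.0 + 3.9 + 10.7 + 13.0 + 11.5 + 10.4) / 9 = 10.5889
UCL_s = B₄·s̄ = 1.716 × 10.5889 = 18.1705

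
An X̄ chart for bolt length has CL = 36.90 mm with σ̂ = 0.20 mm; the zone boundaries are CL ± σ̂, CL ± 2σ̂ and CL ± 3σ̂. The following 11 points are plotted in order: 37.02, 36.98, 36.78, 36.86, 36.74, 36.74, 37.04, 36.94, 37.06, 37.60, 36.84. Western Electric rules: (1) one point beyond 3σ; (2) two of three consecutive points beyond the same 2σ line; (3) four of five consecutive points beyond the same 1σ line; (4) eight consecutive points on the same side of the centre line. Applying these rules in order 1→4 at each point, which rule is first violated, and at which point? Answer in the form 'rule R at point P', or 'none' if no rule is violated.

rule 1 at point 10

Zone of each point (C = within 1σ̂, B = 1σ̂–2σ̂, A = 2σ̂–3σ̂, * = beyond 3σ̂; sign = side of CL): 1:+C, 2:+C, 3:-C, 4:-C, 5:-C, 6:-C, 7:+C, 8:+C, 9:+C, 10:+*, 11:-C
Rule 1 (one point beyond the 3σ limits) is satisfied at point 10.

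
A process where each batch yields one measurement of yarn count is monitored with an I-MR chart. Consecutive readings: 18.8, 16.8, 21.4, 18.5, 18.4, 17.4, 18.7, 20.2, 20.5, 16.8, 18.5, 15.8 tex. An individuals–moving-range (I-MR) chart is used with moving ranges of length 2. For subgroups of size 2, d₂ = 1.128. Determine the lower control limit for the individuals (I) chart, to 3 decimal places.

13.213

X̄ = (18.8 + 16.8 + 21.4 + 18.5 + 18.4 + 17.4 + 18.7 + 20.2 + 20.5 + 16.8 + 18.5 + 15.8) / 12 = 18.4833
Moving ranges: 2.0, 4.6, 2.9, 0.1, 1.0, 1.3, 1.5, 0.3, 3.7, 1.7, 2.7; M̄R̄ = 21.8000 / 11 = 1.9818
LCL = X̄ − 3·M̄R̄/d₂ = 18.4833 − 3 × 1.9818 / 1.128 = 13.2125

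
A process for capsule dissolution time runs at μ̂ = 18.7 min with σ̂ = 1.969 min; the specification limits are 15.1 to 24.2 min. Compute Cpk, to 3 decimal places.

0.609

Cpu = (USL − μ̂) / (3σ̂) = (24.2 − 18.7) / (3 × 1.969) = 0.9311; Cpl = (μ̂ − LSL) / (3σ̂) = (18.7 − 15.1) / (3 × 1.969) = 0.6094; Cpk = min(Cpu, Cpl) = 0.6094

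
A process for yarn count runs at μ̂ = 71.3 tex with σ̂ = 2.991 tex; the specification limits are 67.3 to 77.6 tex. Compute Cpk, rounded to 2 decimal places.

0.45

Cpu = (USL − μ̂) / (3σ̂) = (77.6 − 71.3) / (3 × 2.991) = 0.7021; Cpl = (μ̂ − LSL) / (3σ̂) = (71.3 − 67.3) / (3 × 2.991) = 0.4458; Cpk = min(Cpu, Cpl) = 0.4458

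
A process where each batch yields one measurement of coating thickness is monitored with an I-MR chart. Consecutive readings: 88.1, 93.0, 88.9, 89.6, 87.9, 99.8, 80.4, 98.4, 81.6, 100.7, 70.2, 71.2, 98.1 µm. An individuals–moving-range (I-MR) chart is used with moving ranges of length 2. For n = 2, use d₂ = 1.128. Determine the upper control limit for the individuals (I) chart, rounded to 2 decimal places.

122.65

X̄ = (88.1 + 93.0 + 88.9 + 89.6 + 87.9 + 99.8 + 80.4 + 98.4 + 81.6 + 100.7 + 70.2 + 71.2 + 98.1) / 13 = 88.3000
Moving ranges: 4.9, 4.1, 0.7, 1.7, 11.9, 19.4, 18.0, 16.8, 19.1, 30.5, 1.0, 26.9; M̄R̄ = 155.0000 / 12 = 12.9167
UCL = X̄ + 3·M̄R̄/d₂ = 88.3000 + 3 × 12.9167 / 1.128 = 122.6528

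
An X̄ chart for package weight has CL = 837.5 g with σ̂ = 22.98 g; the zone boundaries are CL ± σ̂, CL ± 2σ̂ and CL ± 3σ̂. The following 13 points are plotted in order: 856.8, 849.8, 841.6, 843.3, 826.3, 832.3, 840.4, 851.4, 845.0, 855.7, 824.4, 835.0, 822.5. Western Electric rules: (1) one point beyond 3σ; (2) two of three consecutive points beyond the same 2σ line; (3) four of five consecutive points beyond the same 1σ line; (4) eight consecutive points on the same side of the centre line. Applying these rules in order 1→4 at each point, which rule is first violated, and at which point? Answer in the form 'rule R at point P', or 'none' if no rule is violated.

none

Zone of each point (C = within 1σ̂, B = 1σ̂–2σ̂, A = 2σ̂–3σ̂, * = beyond 3σ̂; sign = side of CL): 1:+C, 2:+C, 3:+C, 4:+C, 5:-C, 6:-C, 7:+C, 8:+C, 9:+C, 10:+C, 11:-C, 12:-C, 13:-C
No rule fires across all 13 points.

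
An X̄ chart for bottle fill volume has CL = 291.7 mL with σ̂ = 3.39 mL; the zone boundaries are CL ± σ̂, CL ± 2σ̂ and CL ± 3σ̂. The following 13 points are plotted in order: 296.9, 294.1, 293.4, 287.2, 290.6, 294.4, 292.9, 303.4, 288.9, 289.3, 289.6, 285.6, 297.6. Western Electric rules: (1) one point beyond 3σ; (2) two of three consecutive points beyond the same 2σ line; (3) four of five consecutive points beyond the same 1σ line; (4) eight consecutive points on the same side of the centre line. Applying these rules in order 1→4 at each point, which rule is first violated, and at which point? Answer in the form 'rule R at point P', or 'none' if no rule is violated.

Zone of each point (C = within 1σ̂, B = 1σ̂–2σ̂, A = 2σ̂–3σ̂, * = beyond 3σ̂; sign = side of CL): 1:+B, 2:+C, 3:+C, 4:-B, 5:-C, 6:+C, 7:+C, 8:+*, 9:-C, 10:-C, 11:-C, 12:-B, 13:+B
Rule 1 (one point beyond the 3σ limits) is satisfied at point 8.

rule 1 at point 8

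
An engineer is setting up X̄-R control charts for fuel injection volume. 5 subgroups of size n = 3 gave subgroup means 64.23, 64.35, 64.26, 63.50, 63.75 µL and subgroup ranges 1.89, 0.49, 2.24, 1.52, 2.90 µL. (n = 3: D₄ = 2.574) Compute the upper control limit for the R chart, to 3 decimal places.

4.654

R̄ = (1.89 + 0.49 + 2.24 + 1.52 + 2.90) / 5 = 9.0400 / 5 = 1.8080
UCL_R = D₄·R̄ = 2.574 × 1.8080 = 4.6538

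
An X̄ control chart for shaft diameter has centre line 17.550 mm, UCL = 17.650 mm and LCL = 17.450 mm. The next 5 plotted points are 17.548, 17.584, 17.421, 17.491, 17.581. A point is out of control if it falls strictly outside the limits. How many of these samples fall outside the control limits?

1

Compare each point to [17.450, 17.650]: sample 3 = 17.421 < LCL.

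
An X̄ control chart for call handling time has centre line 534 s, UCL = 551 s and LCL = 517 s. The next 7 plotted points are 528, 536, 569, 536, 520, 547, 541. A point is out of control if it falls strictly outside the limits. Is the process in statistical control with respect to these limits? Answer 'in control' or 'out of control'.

out of control

Compare each point to [517, 551]: sample 3 = 569 > UCL.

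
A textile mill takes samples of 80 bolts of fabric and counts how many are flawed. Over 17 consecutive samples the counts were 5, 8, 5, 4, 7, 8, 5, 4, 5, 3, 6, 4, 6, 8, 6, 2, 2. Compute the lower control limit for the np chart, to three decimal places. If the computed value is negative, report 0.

0.000

p̄ = Σdᵢ / (k·n) = 88 / (17 × 80) = 0.06471
LCL = np̄ − 3·√(np̄(1−p̄)) = 5.1765 − 3 × 2.2003 = -1.4246 → 0 (negative, so LCL = 0)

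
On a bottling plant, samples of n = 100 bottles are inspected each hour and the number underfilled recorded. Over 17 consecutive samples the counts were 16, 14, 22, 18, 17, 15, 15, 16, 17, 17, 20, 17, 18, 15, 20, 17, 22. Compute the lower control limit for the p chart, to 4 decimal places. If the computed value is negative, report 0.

p̄ = Σdᵢ / (k·n) = 296 / (17 × 100) = 0.17412
LCL = p̄ − 3·√(p̄(1−p̄)/n) = 0.17412 − 3 × 0.03792 = 0.06035

0.0604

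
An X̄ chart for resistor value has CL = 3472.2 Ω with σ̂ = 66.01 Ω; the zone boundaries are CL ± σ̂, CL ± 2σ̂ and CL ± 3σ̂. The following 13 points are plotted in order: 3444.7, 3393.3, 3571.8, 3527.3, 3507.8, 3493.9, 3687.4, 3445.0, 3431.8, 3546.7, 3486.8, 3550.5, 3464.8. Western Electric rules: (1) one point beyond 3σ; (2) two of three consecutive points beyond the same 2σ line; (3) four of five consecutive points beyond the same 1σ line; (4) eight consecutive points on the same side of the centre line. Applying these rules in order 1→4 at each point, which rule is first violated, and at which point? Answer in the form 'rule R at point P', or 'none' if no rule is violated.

Zone of each point (C = within 1σ̂, B = 1σ̂–2σ̂, A = 2σ̂–3σ̂, * = beyond 3σ̂; sign = side of CL): 1:-C, 2:-B, 3:+B, 4:+C, 5:+C, 6:+C, 7:+*, 8:-C, 9:-C, 10:+B, 11:+C, 12:+B, 13:-C
Rule 1 (one point beyond the 3σ limits) is satisfied at point 7.

rule 1 at point 7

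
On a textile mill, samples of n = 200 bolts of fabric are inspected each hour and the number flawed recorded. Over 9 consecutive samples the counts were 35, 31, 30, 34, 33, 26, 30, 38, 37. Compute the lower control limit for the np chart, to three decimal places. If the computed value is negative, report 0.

p̄ = Σdᵢ / (k·n) = 294 / (9 × 200) = 0.16333
LCL = np̄ − 3·√(np̄(1−p̄)) = 32.6667 − 3 × 5.2279 = 16.9829

16.983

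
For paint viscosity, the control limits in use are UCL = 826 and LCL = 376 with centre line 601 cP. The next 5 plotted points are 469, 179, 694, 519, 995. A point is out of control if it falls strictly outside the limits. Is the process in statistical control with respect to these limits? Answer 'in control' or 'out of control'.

out of control

Compare each point to [376, 826]: sample 2 = 179 < LCL; sample 5 = 995 > UCL.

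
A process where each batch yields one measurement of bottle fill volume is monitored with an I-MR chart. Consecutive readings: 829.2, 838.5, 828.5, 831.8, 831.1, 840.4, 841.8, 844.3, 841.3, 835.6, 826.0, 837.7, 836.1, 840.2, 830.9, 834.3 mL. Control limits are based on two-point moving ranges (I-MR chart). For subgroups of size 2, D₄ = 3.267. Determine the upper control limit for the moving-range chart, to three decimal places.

18.491

Moving ranges: 9.3, 10.0, 3.3, 0.7, 9.3, 1.4, 2.5, 3.0, 5.7, 9.6, 11.7, 1.6, 4.1, 9.3, 3.4; M̄R̄ = 84.9000 / 15 = 5.6600
UCL_MR = D₄·M̄R̄ = 3.267 × 5.6600 = 18.4912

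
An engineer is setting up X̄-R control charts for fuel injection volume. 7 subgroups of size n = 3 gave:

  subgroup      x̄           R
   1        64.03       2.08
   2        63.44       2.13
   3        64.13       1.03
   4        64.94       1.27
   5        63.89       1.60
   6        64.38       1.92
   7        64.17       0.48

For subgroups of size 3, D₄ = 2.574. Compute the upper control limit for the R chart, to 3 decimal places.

3.865

R̄ = (2.08 + 2.13 + 1.03 + 1.27 + 1.60 + 1.92 + 0.48) / 7 = 10.5100 / 7 = 1.5014
UCL_R = D₄·R̄ = 2.574 × 1.5014 = 3.8647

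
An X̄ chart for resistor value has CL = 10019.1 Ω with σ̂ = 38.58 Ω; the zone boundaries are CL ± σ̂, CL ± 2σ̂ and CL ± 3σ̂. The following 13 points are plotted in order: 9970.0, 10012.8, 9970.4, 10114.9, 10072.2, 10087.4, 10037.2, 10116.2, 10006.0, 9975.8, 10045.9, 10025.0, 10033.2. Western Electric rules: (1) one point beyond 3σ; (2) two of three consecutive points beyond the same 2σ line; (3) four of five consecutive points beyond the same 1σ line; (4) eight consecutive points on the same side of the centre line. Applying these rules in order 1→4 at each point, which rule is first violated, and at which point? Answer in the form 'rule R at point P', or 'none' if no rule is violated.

rule 3 at point 8

Zone of each point (C = within 1σ̂, B = 1σ̂–2σ̂, A = 2σ̂–3σ̂, * = beyond 3σ̂; sign = side of CL): 1:-B, 2:-C, 3:-B, 4:+A, 5:+B, 6:+B, 7:+C, 8:+A, 9:-C, 10:-B, 11:+C, 12:+C, 13:+C
Rule 3 (four of five consecutive points beyond the same 1σ limit) is satisfied at point 8.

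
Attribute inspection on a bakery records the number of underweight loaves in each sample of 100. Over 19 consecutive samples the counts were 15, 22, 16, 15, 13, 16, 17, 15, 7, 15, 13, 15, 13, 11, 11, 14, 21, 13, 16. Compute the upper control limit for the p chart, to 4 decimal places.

0.2523

p̄ = Σdᵢ / (k·n) = 278 / (19 × 100) = 0.14632
UCL = p̄ + 3·√(p̄(1−p̄)/n) = 0.14632 + 3 × √(0.14632×0.85368/100) = 0.14632 + 3 × 0.03534 = 0.25234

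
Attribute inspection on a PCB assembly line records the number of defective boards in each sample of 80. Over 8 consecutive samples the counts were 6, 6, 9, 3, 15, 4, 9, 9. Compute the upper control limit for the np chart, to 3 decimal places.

p̄ = Σdᵢ / (k·n) = 61 / (8 × 80) = 0.09531
UCL = np̄ + 3·√(np̄(1−p̄)) = 7.6250 + 3 × √(7.6250×0.90469) = 7.6250 + 3 × 2.6265 = 15.5044

15.504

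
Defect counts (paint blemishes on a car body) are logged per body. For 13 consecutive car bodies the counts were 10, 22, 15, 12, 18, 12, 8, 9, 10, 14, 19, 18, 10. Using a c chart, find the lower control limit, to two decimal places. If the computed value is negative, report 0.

c̄ = (10 + 22 + 15 + 12 + 18 + 12 + 8 + 9 + 10 + 14 + 19 + 18 + 10) / 13 = 177 / 13 = 13.6154
LCL = c̄ − 3√c̄ = 13.6154 − 3 × 3.6899 = 2.5457

2.55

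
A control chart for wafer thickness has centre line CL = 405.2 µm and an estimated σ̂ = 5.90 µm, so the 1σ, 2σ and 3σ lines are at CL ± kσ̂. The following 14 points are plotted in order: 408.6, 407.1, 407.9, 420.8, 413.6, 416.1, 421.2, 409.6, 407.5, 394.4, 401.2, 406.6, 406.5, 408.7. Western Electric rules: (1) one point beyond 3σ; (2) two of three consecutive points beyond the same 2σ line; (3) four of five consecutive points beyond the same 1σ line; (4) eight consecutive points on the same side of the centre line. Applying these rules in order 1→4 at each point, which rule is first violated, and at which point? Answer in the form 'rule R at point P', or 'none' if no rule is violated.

Zone of each point (C = within 1σ̂, B = 1σ̂–2σ̂, A = 2σ̂–3σ̂, * = beyond 3σ̂; sign = side of CL): 1:+C, 2:+C, 3:+C, 4:+A, 5:+B, 6:+B, 7:+A, 8:+C, 9:+C, 10:-B, 11:-C, 12:+C, 13:+C, 14:+C
Rule 3 (four of five consecutive points beyond the same 1σ limit) is satisfied at point 7.

rule 3 at point 7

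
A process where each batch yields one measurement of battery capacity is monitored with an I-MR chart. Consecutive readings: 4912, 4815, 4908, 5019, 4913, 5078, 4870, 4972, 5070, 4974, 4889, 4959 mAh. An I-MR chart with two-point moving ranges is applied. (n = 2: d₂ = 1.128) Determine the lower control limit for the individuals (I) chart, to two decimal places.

X̄ = (4912 + 4815 + 4908 + 5019 + 4913 + 5078 + 4870 + 4972 + 5070 + 4974 + 4889 + 4959) / 12 = 4948.2500
Moving ranges: 97, 93, 111, 106, 165, 208, 102, 98, 96, 85, 70; M̄R̄ = 1231.0000 / 11 = 111.9091
LCL = X̄ − 3·M̄R̄/d₂ = 4948.2500 − 3 × 111.9091 / 1.128 = 4650.6194

4650.62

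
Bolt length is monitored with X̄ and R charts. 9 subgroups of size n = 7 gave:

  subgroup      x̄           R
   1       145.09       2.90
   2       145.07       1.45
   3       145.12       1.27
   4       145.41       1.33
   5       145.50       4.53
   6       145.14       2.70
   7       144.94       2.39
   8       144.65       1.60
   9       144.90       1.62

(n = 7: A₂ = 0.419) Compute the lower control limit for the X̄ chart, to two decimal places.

144.17

X̄̄ = (145.09 + 145.07 + 145.12 + 145.41 + 145.50 + 145.14 + 144.94 + 144.65 + 144.90) / 9 = 1305.8200 / 9 = 145.0911
R̄ = (2.90 + 1.45 + 1.27 + 1.33 + 4.53 + 2.70 + 2.39 + 1.60 + 1.62) / 9 = 19.7900 / 9 = 2.1989
LCL = X̄̄ − A₂·R̄ = 145.0911 − 0.419 × 2.1989 = 144.1698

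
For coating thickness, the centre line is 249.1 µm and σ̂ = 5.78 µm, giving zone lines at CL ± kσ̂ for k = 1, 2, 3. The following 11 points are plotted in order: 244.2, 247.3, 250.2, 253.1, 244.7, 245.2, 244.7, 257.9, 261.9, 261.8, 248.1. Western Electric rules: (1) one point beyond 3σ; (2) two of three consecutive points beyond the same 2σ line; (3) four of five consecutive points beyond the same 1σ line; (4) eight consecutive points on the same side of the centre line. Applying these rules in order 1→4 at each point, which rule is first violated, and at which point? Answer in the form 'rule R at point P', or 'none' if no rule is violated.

rule 2 at point 10

Zone of each point (C = within 1σ̂, B = 1σ̂–2σ̂, A = 2σ̂–3σ̂, * = beyond 3σ̂; sign = side of CL): 1:-C, 2:-C, 3:+C, 4:+C, 5:-C, 6:-C, 7:-C, 8:+B, 9:+A, 10:+A, 11:-C
Rule 2 (two of three consecutive points beyond the same 2σ limit) is satisfied at point 10.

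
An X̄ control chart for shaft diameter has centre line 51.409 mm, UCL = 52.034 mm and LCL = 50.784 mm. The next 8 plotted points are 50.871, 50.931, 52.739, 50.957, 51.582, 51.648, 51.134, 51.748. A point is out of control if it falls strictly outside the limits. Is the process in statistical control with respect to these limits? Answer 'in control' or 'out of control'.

out of control

Compare each point to [50.784, 52.034]: sample 3 = 52.739 > UCL.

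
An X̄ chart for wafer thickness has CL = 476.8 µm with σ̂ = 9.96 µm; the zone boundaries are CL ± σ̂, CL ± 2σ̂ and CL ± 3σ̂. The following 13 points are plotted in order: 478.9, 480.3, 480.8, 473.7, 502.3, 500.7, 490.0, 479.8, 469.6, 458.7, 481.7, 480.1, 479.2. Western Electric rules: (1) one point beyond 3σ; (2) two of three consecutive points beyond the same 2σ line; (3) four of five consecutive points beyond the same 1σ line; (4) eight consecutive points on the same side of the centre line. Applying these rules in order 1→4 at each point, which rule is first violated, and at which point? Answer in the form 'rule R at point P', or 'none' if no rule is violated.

rule 2 at point 6

Zone of each point (C = within 1σ̂, B = 1σ̂–2σ̂, A = 2σ̂–3σ̂, * = beyond 3σ̂; sign = side of CL): 1:+C, 2:+C, 3:+C, 4:-C, 5:+A, 6:+A, 7:+B, 8:+C, 9:-C, 10:-B, 11:+C, 12:+C, 13:+C
Rule 2 (two of three consecutive points beyond the same 2σ limit) is satisfied at point 6.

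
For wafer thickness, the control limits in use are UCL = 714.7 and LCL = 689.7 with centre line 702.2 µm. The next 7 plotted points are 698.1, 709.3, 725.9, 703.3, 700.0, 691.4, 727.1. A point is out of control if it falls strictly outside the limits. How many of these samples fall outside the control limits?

Compare each point to [689.7, 714.7]: sample 3 = 725.9 > UCL; sample 7 = 727.1 > UCL.

2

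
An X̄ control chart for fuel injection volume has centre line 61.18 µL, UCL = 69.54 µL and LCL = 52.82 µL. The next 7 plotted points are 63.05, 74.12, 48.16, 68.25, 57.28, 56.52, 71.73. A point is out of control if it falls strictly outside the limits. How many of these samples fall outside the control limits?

3

Compare each point to [52.82, 69.54]: sample 2 = 74.12 > UCL; sample 3 = 48.16 < LCL; sample 7 = 71.73 > UCL.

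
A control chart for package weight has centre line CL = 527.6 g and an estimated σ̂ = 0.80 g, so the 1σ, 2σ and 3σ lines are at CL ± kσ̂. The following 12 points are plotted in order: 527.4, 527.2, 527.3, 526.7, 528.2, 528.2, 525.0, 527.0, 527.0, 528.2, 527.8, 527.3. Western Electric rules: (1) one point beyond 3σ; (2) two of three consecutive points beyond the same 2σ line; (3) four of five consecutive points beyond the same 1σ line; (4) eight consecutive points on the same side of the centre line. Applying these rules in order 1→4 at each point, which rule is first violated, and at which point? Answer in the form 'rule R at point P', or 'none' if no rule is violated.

Zone of each point (C = within 1σ̂, B = 1σ̂–2σ̂, A = 2σ̂–3σ̂, * = beyond 3σ̂; sign = side of CL): 1:-C, 2:-C, 3:-C, 4:-B, 5:+C, 6:+C, 7:-*, 8:-C, 9:-C, 10:+C, 11:+C, 12:-C
Rule 1 (one point beyond the 3σ limits) is satisfied at point 7.

rule 1 at point 7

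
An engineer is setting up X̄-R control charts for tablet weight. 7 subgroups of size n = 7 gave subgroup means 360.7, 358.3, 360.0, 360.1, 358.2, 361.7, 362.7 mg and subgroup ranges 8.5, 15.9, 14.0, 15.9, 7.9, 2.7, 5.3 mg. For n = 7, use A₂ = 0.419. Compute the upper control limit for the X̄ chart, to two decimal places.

364.44

X̄̄ = (360.7 + 358.3 + 360.0 + 360.1 + 358.2 + 361.7 + 362.7) / 7 = 2521.7000 / 7 = 360.2429
R̄ = (8.5 + 15.9 + 14.0 + 15.9 + 7.9 + 2.7 + 5.3) / 7 = 70.2000 / 7 = 10.0286
UCL = X̄̄ + A₂·R̄ = 360.2429 + 0.419 × 10.0286 = 364.4448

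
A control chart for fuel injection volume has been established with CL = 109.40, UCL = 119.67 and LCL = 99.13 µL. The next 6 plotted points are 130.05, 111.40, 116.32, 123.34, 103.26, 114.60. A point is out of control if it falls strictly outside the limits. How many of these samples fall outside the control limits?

2

Compare each point to [99.13, 119.67]: sample 1 = 130.05 > UCL; sample 4 = 123.34 > UCL.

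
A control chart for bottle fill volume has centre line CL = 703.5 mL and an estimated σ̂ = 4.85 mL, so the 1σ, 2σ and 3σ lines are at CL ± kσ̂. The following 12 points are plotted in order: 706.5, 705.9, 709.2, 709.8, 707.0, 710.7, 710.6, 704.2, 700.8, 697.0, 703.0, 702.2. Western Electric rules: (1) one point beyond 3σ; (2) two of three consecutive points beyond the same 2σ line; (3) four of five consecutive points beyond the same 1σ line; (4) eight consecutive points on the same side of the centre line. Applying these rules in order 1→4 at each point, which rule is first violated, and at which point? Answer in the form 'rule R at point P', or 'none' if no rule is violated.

rule 3 at point 7

Zone of each point (C = within 1σ̂, B = 1σ̂–2σ̂, A = 2σ̂–3σ̂, * = beyond 3σ̂; sign = side of CL): 1:+C, 2:+C, 3:+B, 4:+B, 5:+C, 6:+B, 7:+B, 8:+C, 9:-C, 10:-B, 11:-C, 12:-C
Rule 3 (four of five consecutive points beyond the same 1σ limit) is satisfied at point 7.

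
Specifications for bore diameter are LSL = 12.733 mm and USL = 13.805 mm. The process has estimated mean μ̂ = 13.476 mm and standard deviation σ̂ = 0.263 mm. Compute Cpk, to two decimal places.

Cpu = (USL − μ̂) / (3σ̂) = (13.805 − 13.476) / (3 × 0.263) = 0.4170; Cpl = (μ̂ − LSL) / (3σ̂) = (13.476 − 12.733) / (3 × 0.263) = 0.9417; Cpk = min(Cpu, Cpl) = 0.4170

0.42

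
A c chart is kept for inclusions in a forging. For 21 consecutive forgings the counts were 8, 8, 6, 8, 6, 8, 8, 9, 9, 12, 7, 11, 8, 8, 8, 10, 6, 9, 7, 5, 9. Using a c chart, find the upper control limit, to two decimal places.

c̄ = (8 + 8 + 6 + 8 + 6 + 8 + 8 + 9 + 9 + 12 + 7 + 11 + 8 + 8 + 8 + 10 + 6 + 9 + 7 + 5 + 9) / 21 = 170 / 21 = 8.0952
UCL = c̄ + 3√c̄ = 8.0952 + 3 × √8.0952 = 8.0952 + 3 × 2.8452 = 16.6309

16.63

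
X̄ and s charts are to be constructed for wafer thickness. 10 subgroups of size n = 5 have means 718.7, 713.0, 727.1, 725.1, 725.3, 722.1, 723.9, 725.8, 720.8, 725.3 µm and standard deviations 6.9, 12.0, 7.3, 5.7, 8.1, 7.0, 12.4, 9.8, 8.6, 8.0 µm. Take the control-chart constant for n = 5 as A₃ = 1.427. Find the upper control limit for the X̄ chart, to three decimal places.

734.954

X̄̄ = (718.7 + 713.0 + 727.1 + 725.1 + 725.3 + 722.1 + 723.9 + 725.8 + 720.8 + 725.3) / 10 = 722.7100
s̄ = (6.9 + 12.0 + 7.3 + 5.7 + 8.1 + 7.0 + 12.4 + 9.8 + 8.6 + 8.0) / 10 = 8.5800
UCL = X̄̄ + A₃·s̄ = 722.7100 + 1.427 × 8.5800 = 734.9537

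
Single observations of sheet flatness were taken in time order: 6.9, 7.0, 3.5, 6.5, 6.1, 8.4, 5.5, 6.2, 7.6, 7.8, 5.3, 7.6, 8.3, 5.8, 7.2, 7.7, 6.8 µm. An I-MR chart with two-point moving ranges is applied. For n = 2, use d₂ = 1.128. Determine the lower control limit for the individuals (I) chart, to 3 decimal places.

X̄ = (6.9 + 7.0 + 3.5 + 6.5 + 6.1 + 8.4 + 5.5 + 6.2 + 7.6 + 7.8 + 5.3 + 7.6 + 8.3 + 5.8 + 7.2 + 7.7 + 6.8) / 17 = 6.7176
Moving ranges: 0.1, 3.5, 3.0, 0.4, 2.3, 2.9, 0.7, 1.4, 0.2, 2.5, 2.3, 0.7, 2.5, 1.4, 0.5, 0.9; M̄R̄ = 25.3000 / 16 = 1.5813
LCL = X̄ − 3·M̄R̄/d₂ = 6.7176 − 3 × 1.5813 / 1.128 = 2.5122

2.512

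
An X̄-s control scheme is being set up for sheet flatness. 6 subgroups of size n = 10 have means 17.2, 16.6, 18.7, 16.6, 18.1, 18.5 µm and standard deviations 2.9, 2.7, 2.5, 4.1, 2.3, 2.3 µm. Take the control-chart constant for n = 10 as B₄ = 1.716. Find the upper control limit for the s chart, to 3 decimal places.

s̄ = (2.9 + 2.7 + 2.5 + 4.1 + 2.3 + 2.3) / 6 = 2.8000
UCL_s = B₄·s̄ = 1.716 × 2.8000 = 4.8048

4.805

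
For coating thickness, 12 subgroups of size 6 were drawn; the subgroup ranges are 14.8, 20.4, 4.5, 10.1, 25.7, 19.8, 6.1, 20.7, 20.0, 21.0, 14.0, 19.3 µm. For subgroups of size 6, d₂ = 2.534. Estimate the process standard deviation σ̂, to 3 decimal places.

6.459

R̄ = (14.8 + 20.4 + 4.5 + 10.1 + 25.7 + 19.8 + 6.1 + 20.7 + 20.0 + 21.0 + 14.0 + 19.3) / 12 = 16.3667
σ̂ = R̄ / d₂ = 16.3667 / 2.534 = 6.4588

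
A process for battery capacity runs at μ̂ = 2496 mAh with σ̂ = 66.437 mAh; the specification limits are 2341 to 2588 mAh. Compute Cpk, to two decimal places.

Cpu = (USL − μ̂) / (3σ̂) = (2588 − 2496) / (3 × 66.437) = 0.4616; Cpl = (μ̂ − LSL) / (3σ̂) = (2496 − 2341) / (3 × 66.437) = 0.7777; Cpk = min(Cpu, Cpl) = 0.4616

0.46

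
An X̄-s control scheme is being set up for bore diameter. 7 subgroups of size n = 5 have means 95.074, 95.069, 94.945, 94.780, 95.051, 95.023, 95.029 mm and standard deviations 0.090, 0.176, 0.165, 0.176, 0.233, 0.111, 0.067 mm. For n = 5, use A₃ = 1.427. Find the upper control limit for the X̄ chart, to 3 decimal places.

95.203

X̄̄ = (95.074 + 95.069 + 94.945 + 94.780 + 95.051 + 95.023 + 95.029) / 7 = 94.9959
s̄ = (0.090 + 0.176 + 0.165 + 0.176 + 0.233 + 0.111 + 0.067) / 7 = 0.1454
UCL = X̄̄ + A₃·s̄ = 94.9959 + 1.427 × 0.1454 = 95.2034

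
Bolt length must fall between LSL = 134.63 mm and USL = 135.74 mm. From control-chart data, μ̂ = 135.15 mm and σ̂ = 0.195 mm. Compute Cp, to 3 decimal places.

0.949

Cp = (USL − LSL) / (6σ̂) = (135.74 − 134.63) / (6 × 0.195) = 1.1100 / 1.1700 = 0.9487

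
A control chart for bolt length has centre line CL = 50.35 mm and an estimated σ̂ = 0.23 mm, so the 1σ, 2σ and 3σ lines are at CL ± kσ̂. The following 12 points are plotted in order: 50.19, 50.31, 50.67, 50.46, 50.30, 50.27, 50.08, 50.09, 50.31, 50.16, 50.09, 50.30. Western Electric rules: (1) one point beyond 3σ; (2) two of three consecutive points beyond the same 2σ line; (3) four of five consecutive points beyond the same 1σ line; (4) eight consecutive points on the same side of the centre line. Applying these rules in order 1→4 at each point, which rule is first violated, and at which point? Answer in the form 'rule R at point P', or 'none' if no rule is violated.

rule 4 at point 12

Zone of each point (C = within 1σ̂, B = 1σ̂–2σ̂, A = 2σ̂–3σ̂, * = beyond 3σ̂; sign = side of CL): 1:-C, 2:-C, 3:+B, 4:+C, 5:-C, 6:-C, 7:-B, 8:-B, 9:-C, 10:-C, 11:-B, 12:-C
Rule 4 (eight consecutive points on the same side of the centre line) is satisfied at point 12.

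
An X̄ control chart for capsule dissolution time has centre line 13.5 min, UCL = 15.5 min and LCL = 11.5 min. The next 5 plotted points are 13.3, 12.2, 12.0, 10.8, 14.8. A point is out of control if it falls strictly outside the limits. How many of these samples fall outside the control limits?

Compare each point to [11.5, 15.5]: sample 4 = 10.8 < LCL.

1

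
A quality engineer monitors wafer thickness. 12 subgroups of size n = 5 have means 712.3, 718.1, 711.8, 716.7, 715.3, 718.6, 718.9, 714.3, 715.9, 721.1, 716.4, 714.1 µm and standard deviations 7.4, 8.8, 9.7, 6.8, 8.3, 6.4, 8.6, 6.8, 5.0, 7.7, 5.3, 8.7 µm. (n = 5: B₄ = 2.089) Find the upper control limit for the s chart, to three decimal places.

15.580

s̄ = (7.4 + 8.8 + 9.7 + 6.8 + 8.3 + 6.4 + 8.6 + 6.8 + 5.0 + 7.7 + 5.3 + 8.7) / 12 = 7.4583
UCL_s = B₄·s̄ = 2.089 × 7.4583 = 15.5805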